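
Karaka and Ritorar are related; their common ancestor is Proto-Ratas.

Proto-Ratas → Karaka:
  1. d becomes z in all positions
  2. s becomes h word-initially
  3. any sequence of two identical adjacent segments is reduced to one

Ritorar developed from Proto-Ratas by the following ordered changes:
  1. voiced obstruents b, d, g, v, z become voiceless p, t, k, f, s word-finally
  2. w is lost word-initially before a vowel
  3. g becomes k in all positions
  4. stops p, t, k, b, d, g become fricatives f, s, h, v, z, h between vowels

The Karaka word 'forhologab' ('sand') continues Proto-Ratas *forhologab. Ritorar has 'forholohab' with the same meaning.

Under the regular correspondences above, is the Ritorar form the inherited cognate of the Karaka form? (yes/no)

no

Derive the expected Ritorar reflex of *forhologab:
Ritorar: start from *forhologab.
  rule 1 (final devoicing): forhologab → forhologap
  rule 2: no change — forhologap
  rule 3 (unconditioned shift): forhologap → forholokap
  rule 4 (intervocalic lenition): forholokap → forholohap
  ⇒ Ritorar forholohap
The regular Ritorar reflex would be 'forholohap', but the attested form is 'forholohab'. The correspondence is irregular, so they are not cognates (the Ritorar form has a different source).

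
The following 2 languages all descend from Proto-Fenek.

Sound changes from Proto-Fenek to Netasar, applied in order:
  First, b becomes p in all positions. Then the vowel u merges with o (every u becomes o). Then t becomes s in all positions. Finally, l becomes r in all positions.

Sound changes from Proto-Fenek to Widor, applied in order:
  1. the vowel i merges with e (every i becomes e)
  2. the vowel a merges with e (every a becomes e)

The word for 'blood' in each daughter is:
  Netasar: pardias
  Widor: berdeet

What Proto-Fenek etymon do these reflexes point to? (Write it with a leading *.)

Position 7: Netasar has s, Widor has t. Widor preserves t here (none of its changes turn any other segment into t), so the proto-segment is *t.
Position 1: Netasar has p, Widor has b. Widor preserves b here (none of its changes turn any other segment into b), so the proto-segment is *b.
Continuing position by position gives *bardiat; check it forward:
Netasar: start from *bardiat.
  rule 1 (unconditioned shift): bardiat → pardiat
  rule 2: no change — pardiat
  rule 3 (unconditioned shift): pardiat → pardias
  rule 4: no change — pardias
  ⇒ Netasar pardias
Widor: start from *bardiat.
  rule 1 (vowel merger): bardiat → bardeat
  rule 2 (vowel merger): bardeat → berdeet
  ⇒ Widor berdeet
Only *bardiat yields all of Netasar pardias, Widor berdeet.

*bardiat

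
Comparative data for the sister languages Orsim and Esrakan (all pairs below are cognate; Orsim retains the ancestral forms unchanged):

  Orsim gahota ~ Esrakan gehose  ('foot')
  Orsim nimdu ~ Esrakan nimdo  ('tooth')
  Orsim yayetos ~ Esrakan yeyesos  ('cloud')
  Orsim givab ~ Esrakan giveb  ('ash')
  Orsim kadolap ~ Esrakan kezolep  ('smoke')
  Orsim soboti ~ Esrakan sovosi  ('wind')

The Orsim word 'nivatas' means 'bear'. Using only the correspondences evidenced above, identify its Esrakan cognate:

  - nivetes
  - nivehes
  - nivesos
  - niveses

niveses

gahota ~ gehose, yayetos ~ yeyesos — Orsim a corresponds to Esrakan e after a consonant, before a consonant other than r, m, n, p, b, f, v.
gahota ~ gehose — Orsim t corresponds to Esrakan s between vowels (before a back vowel).
Applying these to Orsim 'nivatas':
  nivatas → nivetas   (a→e after a consonant, before a consonant other than r, m, n, p, b, f, v)
  nivetas → nivesas   (t→s between vowels (before a back vowel))
  nivesas → niveses   (a→e after a consonant, before a consonant other than r, m, n, p, b, f, v)
So the Esrakan cognate is 'niveses'.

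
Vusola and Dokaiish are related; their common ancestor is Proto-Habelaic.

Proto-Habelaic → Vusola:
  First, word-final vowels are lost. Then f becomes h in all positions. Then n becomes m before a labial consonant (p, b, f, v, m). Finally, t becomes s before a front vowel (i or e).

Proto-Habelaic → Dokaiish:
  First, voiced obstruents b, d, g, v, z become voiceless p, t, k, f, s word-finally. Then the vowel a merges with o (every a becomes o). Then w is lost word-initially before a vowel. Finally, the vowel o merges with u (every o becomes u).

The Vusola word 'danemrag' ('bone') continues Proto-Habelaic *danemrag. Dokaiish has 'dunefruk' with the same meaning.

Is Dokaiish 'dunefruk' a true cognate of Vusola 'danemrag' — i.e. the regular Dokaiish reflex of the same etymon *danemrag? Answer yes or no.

Derive the expected Dokaiish reflex of *danemrag:
Dokaiish: *danemrag > danemrak > donemrok > dunemruk  (by final devoicing, vowel merger, vowel merger)
The regular Dokaiish reflex would be 'dunemruk', but the attested form is 'dunefruk'. The correspondence is irregular, so they are not cognates (the Dokaiish form has a different source).

no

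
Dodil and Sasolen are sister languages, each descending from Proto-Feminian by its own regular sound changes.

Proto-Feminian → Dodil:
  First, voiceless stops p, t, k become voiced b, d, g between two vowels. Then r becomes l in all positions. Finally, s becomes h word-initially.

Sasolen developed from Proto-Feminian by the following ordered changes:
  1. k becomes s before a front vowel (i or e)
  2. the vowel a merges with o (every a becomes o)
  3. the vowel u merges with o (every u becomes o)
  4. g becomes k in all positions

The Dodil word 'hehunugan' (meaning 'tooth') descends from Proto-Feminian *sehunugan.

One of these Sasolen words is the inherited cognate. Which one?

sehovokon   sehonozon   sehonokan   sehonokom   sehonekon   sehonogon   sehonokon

Sasolen: start from *sehunugan.
  rule 1: no change — sehunugan
  rule 2 (vowel merger): sehunugan → sehunugon
  rule 3 (vowel merger): sehunugon → sehonogon
  rule 4 (unconditioned shift): sehonogon → sehonokon
  ⇒ Sasolen sehonokon
Among the options, 'sehonokon' alone shows every Sasolen change applied in order.

sehonokon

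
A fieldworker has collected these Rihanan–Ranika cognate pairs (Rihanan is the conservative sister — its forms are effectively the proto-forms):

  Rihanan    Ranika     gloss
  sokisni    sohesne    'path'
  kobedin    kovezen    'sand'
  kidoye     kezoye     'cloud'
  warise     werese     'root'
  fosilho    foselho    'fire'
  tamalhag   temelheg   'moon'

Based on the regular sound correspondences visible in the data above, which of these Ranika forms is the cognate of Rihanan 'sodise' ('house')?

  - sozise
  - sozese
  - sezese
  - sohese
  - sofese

sozese

kobedin ~ kovezen — Rihanan d corresponds to Ranika z between vowels (before a front vowel).
sokisni ~ sohesne, kidoye ~ kezoye — Rihanan i corresponds to Ranika e after a consonant, before a consonant other than r, m, n, p, b, f, v.
Applying these to Rihanan 'sodise':
  sodise → sozise   (d→z between vowels (before a front vowel))
  sozise → sozese   (i→e after a consonant, before a consonant other than r, m, n, p, b, f, v)
So the Ranika cognate is 'sozese'.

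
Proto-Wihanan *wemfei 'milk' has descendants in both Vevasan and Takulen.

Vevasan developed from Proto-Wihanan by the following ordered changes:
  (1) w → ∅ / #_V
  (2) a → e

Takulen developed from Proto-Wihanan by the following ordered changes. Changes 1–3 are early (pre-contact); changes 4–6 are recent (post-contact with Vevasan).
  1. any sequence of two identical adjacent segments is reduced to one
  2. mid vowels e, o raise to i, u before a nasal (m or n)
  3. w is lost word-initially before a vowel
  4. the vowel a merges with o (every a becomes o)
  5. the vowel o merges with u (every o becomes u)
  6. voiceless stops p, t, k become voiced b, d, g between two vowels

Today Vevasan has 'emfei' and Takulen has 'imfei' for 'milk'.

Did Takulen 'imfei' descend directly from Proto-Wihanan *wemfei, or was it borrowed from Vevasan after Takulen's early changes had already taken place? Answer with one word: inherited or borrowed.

If inherited, *wemfei would pass through all of Takulen's changes:
Takulen: start from *wemfei.
  rule 1: no change — wemfei
  rule 2 (pre-nasal raising): wemfei → wimfei
  rule 3 (glide loss): wimfei → imfei
  rule 4: no change — imfei
  rule 5: no change — imfei
  rule 6: no change — imfei
  ⇒ Takulen imfei
If borrowed from Vevasan 'emfei' after the early changes, it would undergo only the recent ones:
  rule 4 (vowel merger): no change (emfei)
  rule 5 (vowel merger): no change (emfei)
  rule 6 (intervocalic voicing): no change (emfei)
  ⇒ as a loan: emfei
Takulen 'imfei' matches the inherited outcome exactly, so it is an inherited cognate, not a loan.

inherited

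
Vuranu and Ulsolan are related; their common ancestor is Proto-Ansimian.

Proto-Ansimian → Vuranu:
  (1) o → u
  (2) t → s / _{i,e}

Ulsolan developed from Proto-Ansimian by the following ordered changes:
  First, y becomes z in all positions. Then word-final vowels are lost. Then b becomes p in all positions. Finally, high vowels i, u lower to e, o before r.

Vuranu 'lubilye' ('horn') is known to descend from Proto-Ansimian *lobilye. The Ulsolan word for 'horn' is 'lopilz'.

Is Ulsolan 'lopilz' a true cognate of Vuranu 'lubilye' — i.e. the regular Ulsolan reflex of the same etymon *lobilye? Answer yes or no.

Derive the expected Ulsolan reflex of *lobilye:
Ulsolan: *lobilye
  lobilye → lobilze   [unconditioned shift]
  lobilze → lobilz   [apocope]
  lobilz → lopilz   [unconditioned shift]
  lopilz (rule 4 does not apply)
  giving Ulsolan lopilz.
Ulsolan 'lopilz' matches the regular reflex exactly, so the pair is cognate.

yes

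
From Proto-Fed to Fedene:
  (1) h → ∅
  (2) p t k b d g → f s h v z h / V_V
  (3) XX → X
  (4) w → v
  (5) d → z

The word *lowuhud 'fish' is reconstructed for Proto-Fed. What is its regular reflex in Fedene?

Fedene: *lowuhud > lowuud > lowud > lovud > lovuz  (by h-loss, degemination, unconditioned shift, unconditioned shift)

lovuz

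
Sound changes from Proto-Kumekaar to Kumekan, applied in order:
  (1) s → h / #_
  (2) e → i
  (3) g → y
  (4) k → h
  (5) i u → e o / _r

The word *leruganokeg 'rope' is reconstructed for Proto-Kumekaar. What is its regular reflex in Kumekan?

leruyanohiy

Kumekan: start from *leruganokeg.
  rule 1: no change — leruganokeg
  rule 2 (vowel merger): leruganokeg → liruganokig
  rule 3 (unconditioned shift): liruganokig → liruyanokiy
  rule 4 (unconditioned shift): liruyanokiy → liruyanohiy
  rule 5 (pre-rhotic lowering): liruyanohiy → leruyanohiy
  ⇒ Kumekan leruyanohiy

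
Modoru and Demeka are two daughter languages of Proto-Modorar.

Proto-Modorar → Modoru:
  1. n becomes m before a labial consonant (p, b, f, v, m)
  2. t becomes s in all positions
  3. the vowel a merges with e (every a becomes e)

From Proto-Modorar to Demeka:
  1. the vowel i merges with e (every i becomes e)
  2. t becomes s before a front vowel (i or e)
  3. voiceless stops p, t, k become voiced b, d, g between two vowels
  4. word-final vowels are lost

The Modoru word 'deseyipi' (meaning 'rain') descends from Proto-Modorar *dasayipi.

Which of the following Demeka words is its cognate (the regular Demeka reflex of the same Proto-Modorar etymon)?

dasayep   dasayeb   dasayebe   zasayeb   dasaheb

dasayeb

Demeka: *dasayipi
  dasayipi → dasayepe   [vowel merger]
  dasayepe (rule 2 does not apply)
  dasayepe → dasayebe   [intervocalic voicing]
  dasayebe → dasayeb   [apocope]
  giving Demeka dasayeb.
The other candidates each miss or misapply at least one Demeka change.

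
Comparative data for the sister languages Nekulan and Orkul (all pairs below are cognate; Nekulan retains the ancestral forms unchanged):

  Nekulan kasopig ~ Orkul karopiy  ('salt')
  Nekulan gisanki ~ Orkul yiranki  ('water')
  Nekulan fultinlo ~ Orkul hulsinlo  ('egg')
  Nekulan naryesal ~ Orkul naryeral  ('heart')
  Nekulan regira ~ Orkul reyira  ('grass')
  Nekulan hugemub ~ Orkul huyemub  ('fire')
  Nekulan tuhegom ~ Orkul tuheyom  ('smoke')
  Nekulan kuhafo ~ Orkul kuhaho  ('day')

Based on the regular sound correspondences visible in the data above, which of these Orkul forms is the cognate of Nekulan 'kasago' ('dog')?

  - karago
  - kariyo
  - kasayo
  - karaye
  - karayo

gisanki ~ yiranki, naryesal ~ naryeral — Nekulan s corresponds to Orkul r between vowels (before a back vowel).
tuhegom ~ tuheyom — Nekulan g corresponds to Orkul y between vowels (before a back vowel).
Applying these to Nekulan 'kasago':
  kasago → karago   (s→r between vowels (before a back vowel))
  karago → karayo   (g→y between vowels (before a back vowel))
So the Orkul cognate is 'karayo'.

karayo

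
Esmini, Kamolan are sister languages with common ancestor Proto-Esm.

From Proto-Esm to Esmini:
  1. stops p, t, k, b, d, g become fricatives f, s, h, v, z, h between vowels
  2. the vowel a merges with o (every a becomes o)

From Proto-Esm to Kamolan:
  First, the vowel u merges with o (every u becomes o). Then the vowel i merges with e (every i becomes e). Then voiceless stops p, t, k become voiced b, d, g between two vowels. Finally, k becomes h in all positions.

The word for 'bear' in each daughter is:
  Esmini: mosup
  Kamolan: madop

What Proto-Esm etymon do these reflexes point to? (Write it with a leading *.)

Position 4: Esmini has u, Kamolan has o. Esmini preserves u here (none of its changes turn any other segment into u), so the proto-segment is *u.
Position 3: Esmini has s, Kamolan has d. Taking the neighbouring segments as reconstructed: Esmini s could go back to *t or *s; Kamolan d could go back to *t or *d — the one source consistent with every daughter is *t.
Position 2: Esmini has o, Kamolan has a. Kamolan preserves a here (none of its changes turn any other segment into a), so the proto-segment is *a.
Verify the candidate proto-form against each daughter:
Esmini: start from *matup.
  rule 1 (intervocalic lenition): matup → masup
  rule 2 (vowel merger): masup → mosup
  ⇒ Esmini mosup
Kamolan: *matup
  matup → matop   [vowel merger]
  matop (rule 2 does not apply)
  matop → madop   [intervocalic voicing]
  madop (rule 4 does not apply)
  giving Kamolan madop.
*matup is the unique common source.

*matup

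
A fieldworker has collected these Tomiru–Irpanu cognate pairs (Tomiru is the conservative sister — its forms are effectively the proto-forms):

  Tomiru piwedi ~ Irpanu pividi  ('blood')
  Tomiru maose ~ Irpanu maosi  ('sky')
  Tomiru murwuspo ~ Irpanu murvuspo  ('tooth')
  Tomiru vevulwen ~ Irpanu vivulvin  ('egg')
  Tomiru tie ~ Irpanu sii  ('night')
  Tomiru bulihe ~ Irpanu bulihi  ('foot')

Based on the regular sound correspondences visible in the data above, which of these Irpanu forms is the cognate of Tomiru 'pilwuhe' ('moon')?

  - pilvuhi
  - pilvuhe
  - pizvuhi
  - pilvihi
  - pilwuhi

pilvuhi

murwuspo ~ murvuspo — Tomiru w corresponds to Irpanu v after a consonant, before a back vowel.
maose ~ maosi, bulihe ~ bulihi — Tomiru e corresponds to Irpanu i word-finally.
Applying these to Tomiru 'pilwuhe':
  pilwuhe → pilvuhe   (w→v after a consonant, before a back vowel)
  pilvuhe → pilvuhi   (e→i word-finally)
So the Irpanu cognate is 'pilvuhi'.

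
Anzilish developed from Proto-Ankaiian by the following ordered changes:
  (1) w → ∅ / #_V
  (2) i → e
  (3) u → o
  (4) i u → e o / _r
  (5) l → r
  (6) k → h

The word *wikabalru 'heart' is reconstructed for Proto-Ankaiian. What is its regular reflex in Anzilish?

ehabarro

Anzilish: *wikabalru
  wikabalru → ikabalru   [glide loss]
  ikabalru → ekabalru   [vowel merger]
  ekabalru → ekabalro   [vowel merger]
  ekabalro (rule 4 does not apply)
  ekabalro → ekabarro   [unconditioned shift]
  ekabarro → ehabarro   [unconditioned shift]
  giving Anzilish ehabarro.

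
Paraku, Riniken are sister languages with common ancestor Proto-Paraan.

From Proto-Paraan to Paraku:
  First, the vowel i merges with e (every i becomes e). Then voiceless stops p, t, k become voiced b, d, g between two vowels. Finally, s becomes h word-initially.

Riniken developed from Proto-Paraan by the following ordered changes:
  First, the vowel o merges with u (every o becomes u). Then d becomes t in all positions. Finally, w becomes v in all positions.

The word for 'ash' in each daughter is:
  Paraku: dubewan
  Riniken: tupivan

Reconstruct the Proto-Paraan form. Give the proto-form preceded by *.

*dupiwan

Position 3: Paraku has b, Riniken has p. Riniken preserves p here (none of its changes turn any other segment into p), so the proto-segment is *p.
Position 5: Paraku has w, Riniken has v. Paraku preserves w here (none of its changes turn any other segment into w), so the proto-segment is *w.
Position 4: Paraku has e, Riniken has i. Riniken preserves i here (none of its changes turn any other segment into i), so the proto-segment is *i.
Verify the candidate proto-form against each daughter:
Paraku: start from *dupiwan.
  rule 1 (vowel merger): dupiwan → dupewan
  rule 2 (intervocalic voicing): dupewan → dubewan
  rule 3: no change — dubewan
  ⇒ Paraku dubewan
Riniken: *dupiwan
  dupiwan (rule 1 does not apply)
  dupiwan → tupiwan   [unconditioned shift]
  tupiwan → tupivan   [unconditioned shift]
  giving Riniken tupivan.
*dupiwan is the unique common source.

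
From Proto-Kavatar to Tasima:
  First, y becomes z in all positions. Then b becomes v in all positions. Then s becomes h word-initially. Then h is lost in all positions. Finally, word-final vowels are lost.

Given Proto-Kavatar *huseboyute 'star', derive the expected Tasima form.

usevozut

Tasima: start from *huseboyute.
  rule 1 (unconditioned shift): huseboyute → husebozute
  rule 2 (unconditioned shift): husebozute → husevozute
  rule 3: no change — husevozute
  rule 4 (h-loss): husevozute → usevozute
  rule 5 (apocope): usevozute → usevozut
  ⇒ Tasima usevozut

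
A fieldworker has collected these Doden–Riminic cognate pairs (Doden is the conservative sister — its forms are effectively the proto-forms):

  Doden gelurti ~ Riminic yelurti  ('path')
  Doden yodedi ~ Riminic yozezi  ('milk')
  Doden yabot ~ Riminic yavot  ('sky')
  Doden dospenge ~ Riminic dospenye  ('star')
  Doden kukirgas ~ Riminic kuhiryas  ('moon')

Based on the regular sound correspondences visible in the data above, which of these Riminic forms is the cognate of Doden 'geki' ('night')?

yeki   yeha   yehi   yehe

gelurti ~ yelurti — Doden g corresponds to Riminic y word-initially before a front vowel.
kukirgas ~ kuhiryas — Doden k corresponds to Riminic h between vowels (before a front vowel).
Applying these to Doden 'geki':
  geki → yeki   (g→y word-initially before a front vowel)
  yeki → yehi   (k→h between vowels (before a front vowel))
So the Riminic cognate is 'yehi'.

yehi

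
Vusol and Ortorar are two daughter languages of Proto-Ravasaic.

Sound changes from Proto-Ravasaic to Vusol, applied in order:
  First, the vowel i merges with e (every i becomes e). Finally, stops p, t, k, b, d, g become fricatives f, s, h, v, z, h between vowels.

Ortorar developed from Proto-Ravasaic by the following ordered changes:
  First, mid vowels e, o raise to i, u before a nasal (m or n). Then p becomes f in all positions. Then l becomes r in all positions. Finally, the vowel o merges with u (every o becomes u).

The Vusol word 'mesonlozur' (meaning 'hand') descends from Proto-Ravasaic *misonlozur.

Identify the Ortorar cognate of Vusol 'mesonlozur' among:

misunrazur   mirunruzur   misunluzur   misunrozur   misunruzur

misunruzur

Ortorar: start from *misonlozur.
  rule 1 (pre-nasal raising): misonlozur → misunlozur
  rule 2: no change — misunlozur
  rule 3 (unconditioned shift): misunlozur → misunrozur
  rule 4 (vowel merger): misunrozur → misunruzur
  ⇒ Ortorar misunruzur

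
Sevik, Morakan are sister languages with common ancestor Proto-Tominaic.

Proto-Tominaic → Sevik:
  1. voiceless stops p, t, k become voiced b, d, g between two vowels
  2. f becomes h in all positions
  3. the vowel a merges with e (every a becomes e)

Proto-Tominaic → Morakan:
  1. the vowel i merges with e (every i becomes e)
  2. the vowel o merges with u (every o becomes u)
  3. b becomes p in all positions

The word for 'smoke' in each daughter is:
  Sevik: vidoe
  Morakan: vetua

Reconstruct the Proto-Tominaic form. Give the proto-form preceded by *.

Position 5: Sevik has e, Morakan has a. Morakan preserves a here (none of its changes turn any other segment into a), so the proto-segment is *a.
Position 3: Sevik has d, Morakan has t. Morakan preserves t here (none of its changes turn any other segment into t), so the proto-segment is *t.
Position 2: Sevik has i, Morakan has e. Sevik preserves i here (none of its changes turn any other segment into i), so the proto-segment is *i.
Continuing position by position gives *vitoa; check it forward:
Sevik: *vitoa > vidoa > vidoe  (by intervocalic voicing, vowel merger)
Morakan: start from *vitoa.
  rule 1 (vowel merger): vitoa → vetoa
  rule 2 (vowel merger): vetoa → vetua
  rule 3: no change — vetua
  ⇒ Morakan vetua
No other proto-form is consistent with every reflex, so the reconstruction is *vitoa.

*vitoa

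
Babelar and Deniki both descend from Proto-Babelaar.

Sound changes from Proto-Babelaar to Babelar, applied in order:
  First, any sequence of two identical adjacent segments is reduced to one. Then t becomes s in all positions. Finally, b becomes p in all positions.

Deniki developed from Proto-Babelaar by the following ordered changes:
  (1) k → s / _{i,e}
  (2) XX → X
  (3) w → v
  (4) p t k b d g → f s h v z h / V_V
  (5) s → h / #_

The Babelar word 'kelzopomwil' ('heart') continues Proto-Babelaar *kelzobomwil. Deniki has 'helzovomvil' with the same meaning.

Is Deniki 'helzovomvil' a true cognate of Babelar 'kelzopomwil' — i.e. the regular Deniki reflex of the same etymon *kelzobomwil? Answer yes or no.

Derive the expected Deniki reflex of *kelzobomwil:
Deniki: *kelzobomwil > selzobomwil > selzobomvil > selzovomvil > helzovomvil  (by palatalisation, unconditioned shift, intervocalic lenition, debuccalisation)
Deniki 'helzovomvil' matches the regular reflex exactly, so the pair is cognate.

yes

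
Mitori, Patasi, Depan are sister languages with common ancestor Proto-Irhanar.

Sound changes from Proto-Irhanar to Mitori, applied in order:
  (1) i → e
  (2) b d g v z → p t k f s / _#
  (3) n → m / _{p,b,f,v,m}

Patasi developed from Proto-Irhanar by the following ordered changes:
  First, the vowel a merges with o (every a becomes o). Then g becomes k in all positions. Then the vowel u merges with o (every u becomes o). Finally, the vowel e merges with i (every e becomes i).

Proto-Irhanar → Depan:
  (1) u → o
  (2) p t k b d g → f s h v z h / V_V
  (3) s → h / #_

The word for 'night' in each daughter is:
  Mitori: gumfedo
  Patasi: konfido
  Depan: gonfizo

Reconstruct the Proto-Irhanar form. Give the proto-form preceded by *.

*gunfido

Position 3: Mitori has m, Patasi has n, Depan has n. Patasi preserves n here (none of its changes turn any other segment into n), so the proto-segment is *n.
Position 2: Mitori has u, Patasi has o, Depan has o. Mitori preserves u here (none of its changes turn any other segment into u), so the proto-segment is *u.
Continuing position by position gives *gunfido; check it forward:
Mitori: *gunfido
  gunfido → gunfedo   [vowel merger]
  gunfedo (rule 2 does not apply)
  gunfedo → gumfedo   [nasal place assimilation]
  giving Mitori gumfedo.
Patasi: *gunfido > kunfido > konfido  (by unconditioned shift, vowel merger)
Depan: *gunfido > gonfido > gonfizo  (by vowel merger, intervocalic lenition)
Only *gunfido yields all of Mitori gumfedo, Patasi konfido, Depan gonfizo.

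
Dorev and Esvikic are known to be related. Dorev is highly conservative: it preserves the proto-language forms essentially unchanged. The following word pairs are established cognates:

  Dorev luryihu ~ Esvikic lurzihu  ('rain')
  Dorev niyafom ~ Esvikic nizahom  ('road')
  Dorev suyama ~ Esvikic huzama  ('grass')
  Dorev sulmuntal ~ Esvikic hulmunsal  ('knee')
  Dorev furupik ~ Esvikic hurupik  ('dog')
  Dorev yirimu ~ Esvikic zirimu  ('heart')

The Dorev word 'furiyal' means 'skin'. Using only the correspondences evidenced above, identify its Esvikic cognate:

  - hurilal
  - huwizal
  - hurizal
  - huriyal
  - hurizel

hurizal

furupik ~ hurupik — Dorev f corresponds to Esvikic h word-initially before a back vowel.
niyafom ~ nizahom, suyama ~ huzama — Dorev y corresponds to Esvikic z between vowels (before a back vowel).
Applying these to Dorev 'furiyal':
  furiyal → huriyal   (f→h word-initially before a back vowel)
  huriyal → hurizal   (y→z between vowels (before a back vowel))
So the Esvikic cognate is 'hurizal'.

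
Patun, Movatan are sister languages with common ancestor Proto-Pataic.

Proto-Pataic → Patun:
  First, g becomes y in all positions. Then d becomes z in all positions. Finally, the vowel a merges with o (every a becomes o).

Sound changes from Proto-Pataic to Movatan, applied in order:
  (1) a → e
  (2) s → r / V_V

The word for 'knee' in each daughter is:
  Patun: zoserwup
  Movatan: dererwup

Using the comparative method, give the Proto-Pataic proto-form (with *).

*daserwup

Position 3: Patun has s, Movatan has r. Patun preserves s here (none of its changes turn any other segment into s), so the proto-segment is *s.
Position 1: Patun has z, Movatan has d. Movatan preserves d here (none of its changes turn any other segment into d), so the proto-segment is *d.
This points to *daserwup. Verify forward in each daughter:
Patun: *daserwup
  daserwup (rule 1 does not apply)
  daserwup → zaserwup   [unconditioned shift]
  zaserwup → zoserwup   [vowel merger]
  giving Patun zoserwup.
Movatan: *daserwup
  daserwup → deserwup   [vowel merger]
  deserwup → dererwup   [rhotacism]
  giving Movatan dererwup.
*daserwup is the unique common source.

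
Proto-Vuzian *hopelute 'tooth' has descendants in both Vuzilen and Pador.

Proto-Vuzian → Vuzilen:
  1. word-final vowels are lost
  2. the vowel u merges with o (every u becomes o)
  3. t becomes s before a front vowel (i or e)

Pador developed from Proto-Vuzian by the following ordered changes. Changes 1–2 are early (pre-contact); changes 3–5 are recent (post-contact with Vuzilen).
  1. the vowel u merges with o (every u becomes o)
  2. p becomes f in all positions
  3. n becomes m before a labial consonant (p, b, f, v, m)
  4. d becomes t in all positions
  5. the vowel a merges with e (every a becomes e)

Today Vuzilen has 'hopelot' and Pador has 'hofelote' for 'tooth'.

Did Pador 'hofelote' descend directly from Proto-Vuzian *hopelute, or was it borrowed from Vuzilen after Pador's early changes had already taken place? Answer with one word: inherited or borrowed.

inherited

If inherited, *hopelute would pass through all of Pador's changes:
Pador: start from *hopelute.
  rule 1 (vowel merger): hopelute → hopelote
  rule 2 (unconditioned shift): hopelote → hofelote
  rule 3: no change — hofelote
  rule 4: no change — hofelote
  rule 5: no change — hofelote
  ⇒ Pador hofelote
If borrowed from Vuzilen 'hopelot' after the early changes, it would undergo only the recent ones:
  rule 3 (nasal place assimilation): no change (hopelot)
  rule 4 (unconditioned shift): no change (hopelot)
  rule 5 (vowel merger): no change (hopelot)
  ⇒ as a loan: hopelot
Pador 'hofelote' matches the inherited outcome exactly, so it is an inherited cognate, not a loan.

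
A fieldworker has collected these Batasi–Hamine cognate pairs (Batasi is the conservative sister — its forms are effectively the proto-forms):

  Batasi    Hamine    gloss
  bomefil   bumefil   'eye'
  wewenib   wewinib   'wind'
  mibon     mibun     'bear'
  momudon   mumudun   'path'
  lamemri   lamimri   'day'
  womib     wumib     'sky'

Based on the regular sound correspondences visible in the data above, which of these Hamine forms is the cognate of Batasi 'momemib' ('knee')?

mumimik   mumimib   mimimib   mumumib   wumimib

bomefil ~ bumefil, momudon ~ mumudun — Batasi o corresponds to Hamine u after a consonant, before a nasal.
lamemri ~ lamimri — Batasi e corresponds to Hamine i after a consonant, before a nasal.
Applying these to Batasi 'momemib':
  momemib → mumemib   (o→u after a consonant, before a nasal)
  mumemib → mumimib   (e→i after a consonant, before a nasal)
So the Hamine cognate is 'mumimib'.

mumimib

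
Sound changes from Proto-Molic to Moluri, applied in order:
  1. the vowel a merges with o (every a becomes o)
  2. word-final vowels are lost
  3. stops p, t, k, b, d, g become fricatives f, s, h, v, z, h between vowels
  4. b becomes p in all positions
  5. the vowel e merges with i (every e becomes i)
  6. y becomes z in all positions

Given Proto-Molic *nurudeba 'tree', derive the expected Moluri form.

nuruzip

Moluri: start from *nurudeba.
  rule 1 (vowel merger): nurudeba → nurudebo
  rule 2 (apocope): nurudebo → nurudeb
  rule 3 (intervocalic lenition): nurudeb → nuruzeb
  rule 4 (unconditioned shift): nuruzeb → nuruzep
  rule 5 (vowel merger): nuruzep → nuruzip
  rule 6: no change — nuruzip
  ⇒ Moluri nuruzip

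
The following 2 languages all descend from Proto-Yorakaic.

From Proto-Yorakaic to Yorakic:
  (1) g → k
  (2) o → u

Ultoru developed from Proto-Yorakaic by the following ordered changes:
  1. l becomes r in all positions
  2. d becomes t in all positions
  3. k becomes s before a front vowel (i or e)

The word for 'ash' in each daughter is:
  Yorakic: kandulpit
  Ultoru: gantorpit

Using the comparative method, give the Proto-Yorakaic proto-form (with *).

*gandolpit

Position 1: Yorakic has k, Ultoru has g. Ultoru preserves g here (none of its changes turn any other segment into g), so the proto-segment is *g.
Position 5: Yorakic has u, Ultoru has o. Ultoru preserves o here (none of its changes turn any other segment into o), so the proto-segment is *o.
Continuing position by position gives *gandolpit; check it forward:
Yorakic: *gandolpit
  gandolpit → kandolpit   [unconditioned shift]
  kandolpit → kandulpit   [vowel merger]
  giving Yorakic kandulpit.
Ultoru: *gandolpit
  gandolpit → gandorpit   [unconditioned shift]
  gandorpit → gantorpit   [unconditioned shift]
  gantorpit (rule 3 does not apply)
  giving Ultoru gantorpit.
No other proto-form is consistent with every reflex, so the reconstruction is *gandolpit.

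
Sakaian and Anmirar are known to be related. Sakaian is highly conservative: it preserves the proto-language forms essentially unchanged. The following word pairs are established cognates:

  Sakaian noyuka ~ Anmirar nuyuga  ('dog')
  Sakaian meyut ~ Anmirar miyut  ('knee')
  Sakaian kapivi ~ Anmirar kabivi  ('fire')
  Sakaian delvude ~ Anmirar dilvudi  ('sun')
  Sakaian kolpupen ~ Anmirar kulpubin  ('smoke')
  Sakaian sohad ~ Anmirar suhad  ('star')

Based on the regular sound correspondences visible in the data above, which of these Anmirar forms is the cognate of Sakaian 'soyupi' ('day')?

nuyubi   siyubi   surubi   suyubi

suyubi

noyuka ~ nuyuga, kolpupen ~ kulpubin — Sakaian o corresponds to Anmirar u after a consonant, before a consonant other than r, m, n, p, b, f, v.
kapivi ~ kabivi — Sakaian p corresponds to Anmirar b between vowels (before a front vowel).
Applying these to Sakaian 'soyupi':
  soyupi → suyupi   (o→u after a consonant, before a consonant other than r, m, n, p, b, f, v)
  suyupi → suyubi   (p→b between vowels (before a front vowel))
So the Anmirar cognate is 'suyubi'.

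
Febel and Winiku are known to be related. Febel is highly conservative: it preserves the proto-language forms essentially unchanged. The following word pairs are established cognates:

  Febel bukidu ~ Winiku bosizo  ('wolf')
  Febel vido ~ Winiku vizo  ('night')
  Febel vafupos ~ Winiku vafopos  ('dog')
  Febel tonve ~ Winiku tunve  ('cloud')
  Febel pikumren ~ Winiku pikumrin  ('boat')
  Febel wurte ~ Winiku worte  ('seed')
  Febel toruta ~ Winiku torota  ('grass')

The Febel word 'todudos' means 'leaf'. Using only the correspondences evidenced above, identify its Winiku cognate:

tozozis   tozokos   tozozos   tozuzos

tozozos

bukidu ~ bosizo — Febel d corresponds to Winiku z between vowels (before a back vowel).
bukidu ~ bosizo, toruta ~ torota — Febel u corresponds to Winiku o after a consonant, before a consonant other than r, m, n, p, b, f, v.
vido ~ vizo — Febel d corresponds to Winiku z between vowels (before a back vowel).
Applying these to Febel 'todudos':
  todudos → tozudos   (d→z between vowels (before a back vowel))
  tozudos → tozodos   (u→o after a consonant, before a consonant other than r, m, n, p, b, f, v)
  tozodos → tozozos   (d→z between vowels (before a back vowel))
So the Winiku cognate is 'tozozos'.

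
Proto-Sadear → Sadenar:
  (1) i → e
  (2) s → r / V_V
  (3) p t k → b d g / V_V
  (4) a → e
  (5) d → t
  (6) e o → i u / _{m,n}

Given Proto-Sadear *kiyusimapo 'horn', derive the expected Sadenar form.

keyurimebo

Sadenar: *kiyusimapo > keyusemapo > keyuremapo > keyuremabo > keyuremebo > keyurimebo  (by vowel merger, rhotacism, intervocalic voicing, vowel merger, pre-nasal raising)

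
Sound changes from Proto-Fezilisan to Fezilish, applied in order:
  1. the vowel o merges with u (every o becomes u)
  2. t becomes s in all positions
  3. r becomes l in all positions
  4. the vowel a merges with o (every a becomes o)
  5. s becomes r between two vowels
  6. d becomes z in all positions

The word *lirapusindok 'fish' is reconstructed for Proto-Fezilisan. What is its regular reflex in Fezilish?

Fezilish: start from *lirapusindok.
  rule 1 (vowel merger): lirapusindok → lirapusinduk
  rule 2: no change — lirapusinduk
  rule 3 (unconditioned shift): lirapusinduk → lilapusinduk
  rule 4 (vowel merger): lilapusinduk → lilopusinduk
  rule 5 (rhotacism): lilopusinduk → lilopurinduk
  rule 6 (unconditioned shift): lilopurinduk → lilopurinzuk
  ⇒ Fezilish lilopurinzuk

lilopurinzuk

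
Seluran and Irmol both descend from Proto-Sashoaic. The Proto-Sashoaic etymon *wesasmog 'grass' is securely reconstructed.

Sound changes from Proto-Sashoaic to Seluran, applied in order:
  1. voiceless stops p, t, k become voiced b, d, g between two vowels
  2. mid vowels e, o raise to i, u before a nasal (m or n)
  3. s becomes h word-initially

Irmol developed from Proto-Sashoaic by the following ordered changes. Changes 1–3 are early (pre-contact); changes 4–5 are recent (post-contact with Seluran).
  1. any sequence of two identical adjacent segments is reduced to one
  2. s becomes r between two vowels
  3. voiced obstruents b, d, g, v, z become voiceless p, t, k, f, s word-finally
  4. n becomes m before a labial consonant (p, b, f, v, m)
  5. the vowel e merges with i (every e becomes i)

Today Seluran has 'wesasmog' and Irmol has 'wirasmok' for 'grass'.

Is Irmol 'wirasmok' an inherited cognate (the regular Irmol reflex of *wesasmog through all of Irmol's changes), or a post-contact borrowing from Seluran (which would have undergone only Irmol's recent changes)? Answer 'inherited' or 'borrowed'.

inherited

If inherited, *wesasmog would pass through all of Irmol's changes:
Irmol: *wesasmog > werasmog > werasmok > wirasmok  (by rhotacism, final devoicing, vowel merger)
If borrowed from Seluran 'wesasmog' after the early changes, it would undergo only the recent ones:
  rule 4 (nasal place assimilation): no change (wesasmog)
  rule 5 (vowel merger): wesasmog → wisasmog
  ⇒ as a loan: wisasmog
Irmol 'wirasmok' matches the inherited outcome exactly, so it is an inherited cognate, not a loan.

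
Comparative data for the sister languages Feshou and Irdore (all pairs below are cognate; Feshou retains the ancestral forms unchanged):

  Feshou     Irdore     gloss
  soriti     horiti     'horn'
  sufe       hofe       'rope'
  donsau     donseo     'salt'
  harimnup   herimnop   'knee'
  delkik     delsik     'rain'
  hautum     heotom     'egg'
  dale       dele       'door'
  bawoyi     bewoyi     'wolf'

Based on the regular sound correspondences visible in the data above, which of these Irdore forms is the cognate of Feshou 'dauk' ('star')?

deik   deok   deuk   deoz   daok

deok

donsau ~ donseo, hautum ~ heotom — Feshou a corresponds to Irdore e after a consonant, before a back vowel.
hautum ~ heotom — Feshou u corresponds to Irdore o after a vowel, before a consonant other than r, m, n, p, b, f, v.
Applying these to Feshou 'dauk':
  dauk → deuk   (a→e after a consonant, before a back vowel)
  deuk → deok   (u→o after a vowel, before a consonant other than r, m, n, p, b, f, v)
So the Irdore cognate is 'deok'.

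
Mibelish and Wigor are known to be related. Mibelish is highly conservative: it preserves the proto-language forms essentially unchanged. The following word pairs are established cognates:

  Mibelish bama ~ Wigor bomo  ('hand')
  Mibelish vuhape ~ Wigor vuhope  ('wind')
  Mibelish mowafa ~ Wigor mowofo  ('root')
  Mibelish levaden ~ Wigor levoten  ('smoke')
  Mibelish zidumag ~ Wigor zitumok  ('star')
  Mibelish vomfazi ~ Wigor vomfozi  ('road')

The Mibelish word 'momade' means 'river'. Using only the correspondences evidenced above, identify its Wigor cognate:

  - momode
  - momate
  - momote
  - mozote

levaden ~ levoten, zidumag ~ zitumok — Mibelish a corresponds to Wigor o after a consonant, before a consonant other than r, m, n, p, b, f, v.
levaden ~ levoten — Mibelish d corresponds to Wigor t between vowels (before a front vowel).
Applying these to Mibelish 'momade':
  momade → momode   (a→o after a consonant, before a consonant other than r, m, n, p, b, f, v)
  momode → momote   (d→t between vowels (before a front vowel))
So the Wigor cognate is 'momote'.

momote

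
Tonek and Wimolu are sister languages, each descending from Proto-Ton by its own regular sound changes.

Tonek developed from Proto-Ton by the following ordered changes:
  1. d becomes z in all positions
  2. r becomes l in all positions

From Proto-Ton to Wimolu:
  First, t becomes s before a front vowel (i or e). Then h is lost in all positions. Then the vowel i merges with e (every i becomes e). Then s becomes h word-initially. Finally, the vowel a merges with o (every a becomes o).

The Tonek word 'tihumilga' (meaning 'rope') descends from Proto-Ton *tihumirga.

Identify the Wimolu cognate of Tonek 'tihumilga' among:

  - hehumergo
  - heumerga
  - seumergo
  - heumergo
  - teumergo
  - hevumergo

heumergo

Wimolu: *tihumirga
  tihumirga → sihumirga   [palatalisation]
  sihumirga → siumirga   [h-loss]
  siumirga → seumerga   [vowel merger]
  seumerga → heumerga   [debuccalisation]
  heumerga → heumergo   [vowel merger]
  giving Wimolu heumergo.
The other candidates each miss or misapply at least one Wimolu change.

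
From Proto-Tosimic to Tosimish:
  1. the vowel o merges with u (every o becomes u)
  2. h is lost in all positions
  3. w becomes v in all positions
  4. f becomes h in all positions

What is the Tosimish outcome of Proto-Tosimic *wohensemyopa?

vuensemyupa

Tosimish: *wohensemyopa
  wohensemyopa → wuhensemyupa   [vowel merger]
  wuhensemyupa → wuensemyupa   [h-loss]
  wuensemyupa → vuensemyupa   [unconditioned shift]
  vuensemyupa (rule 4 does not apply)
  giving Tosimish vuensemyupa.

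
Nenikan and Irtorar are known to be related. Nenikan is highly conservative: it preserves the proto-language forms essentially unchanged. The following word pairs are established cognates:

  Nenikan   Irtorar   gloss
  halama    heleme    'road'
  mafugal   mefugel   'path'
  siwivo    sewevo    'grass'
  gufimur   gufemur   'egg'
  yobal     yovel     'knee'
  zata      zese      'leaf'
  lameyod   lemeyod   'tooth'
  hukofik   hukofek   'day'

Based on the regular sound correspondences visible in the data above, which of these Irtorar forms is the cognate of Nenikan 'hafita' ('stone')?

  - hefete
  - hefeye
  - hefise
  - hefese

hefese

mafugal ~ mefugel — Nenikan a corresponds to Irtorar e after a consonant, before a labial obstruent.
siwivo ~ sewevo, hukofik ~ hukofek — Nenikan i corresponds to Irtorar e after a consonant, before a consonant other than r, m, n, p, b, f, v.
zata ~ zese — Nenikan t corresponds to Irtorar s between vowels (before a back vowel).
halama ~ heleme, zata ~ zese — Nenikan a corresponds to Irtorar e word-finally.
Applying these to Nenikan 'hafita':
  hafita → hefita   (a→e after a consonant, before a labial obstruent)
  hefita → hefeta   (i→e after a consonant, before a consonant other than r, m, n, p, b, f, v)
  hefeta → hefesa   (t→s between vowels (before a back vowel))
  hefesa → hefese   (a→e word-finally)
So the Irtorar cognate is 'hefese'.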